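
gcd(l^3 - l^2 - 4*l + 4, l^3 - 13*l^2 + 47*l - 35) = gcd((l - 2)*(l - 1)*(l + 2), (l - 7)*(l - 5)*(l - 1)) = l - 1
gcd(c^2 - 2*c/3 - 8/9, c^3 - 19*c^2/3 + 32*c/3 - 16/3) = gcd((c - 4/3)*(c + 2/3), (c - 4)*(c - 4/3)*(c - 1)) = c - 4/3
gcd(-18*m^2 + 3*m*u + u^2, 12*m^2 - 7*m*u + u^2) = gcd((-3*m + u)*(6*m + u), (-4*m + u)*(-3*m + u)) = -3*m + u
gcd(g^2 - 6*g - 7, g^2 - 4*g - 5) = g + 1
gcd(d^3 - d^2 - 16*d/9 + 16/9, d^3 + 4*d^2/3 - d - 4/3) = d^2 + d/3 - 4/3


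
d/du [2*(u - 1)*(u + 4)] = 4*u + 6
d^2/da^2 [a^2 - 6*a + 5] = 2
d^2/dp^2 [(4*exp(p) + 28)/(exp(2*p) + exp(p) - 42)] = 4*(exp(p) + 6)*exp(p)/(exp(3*p) - 18*exp(2*p) + 108*exp(p) - 216)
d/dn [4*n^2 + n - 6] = 8*n + 1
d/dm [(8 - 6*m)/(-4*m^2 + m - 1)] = 2*(-12*m^2 + 32*m - 1)/(16*m^4 - 8*m^3 + 9*m^2 - 2*m + 1)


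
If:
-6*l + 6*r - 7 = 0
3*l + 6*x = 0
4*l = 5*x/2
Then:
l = 0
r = 7/6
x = 0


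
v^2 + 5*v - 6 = (v - 1)*(v + 6)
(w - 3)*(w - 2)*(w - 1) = w^3 - 6*w^2 + 11*w - 6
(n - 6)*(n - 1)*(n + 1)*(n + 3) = n^4 - 3*n^3 - 19*n^2 + 3*n + 18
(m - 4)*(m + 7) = m^2 + 3*m - 28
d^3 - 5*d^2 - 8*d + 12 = (d - 6)*(d - 1)*(d + 2)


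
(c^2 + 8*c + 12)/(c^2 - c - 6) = (c + 6)/(c - 3)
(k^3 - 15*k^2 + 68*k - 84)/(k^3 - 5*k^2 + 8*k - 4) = (k^2 - 13*k + 42)/(k^2 - 3*k + 2)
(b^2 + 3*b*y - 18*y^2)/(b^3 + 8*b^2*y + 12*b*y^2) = (b - 3*y)/(b*(b + 2*y))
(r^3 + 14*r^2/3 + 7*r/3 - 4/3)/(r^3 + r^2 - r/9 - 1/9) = 3*(r + 4)/(3*r + 1)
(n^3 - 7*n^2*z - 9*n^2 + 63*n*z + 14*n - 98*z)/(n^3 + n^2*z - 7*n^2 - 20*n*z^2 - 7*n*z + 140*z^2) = (-n^2 + 7*n*z + 2*n - 14*z)/(-n^2 - n*z + 20*z^2)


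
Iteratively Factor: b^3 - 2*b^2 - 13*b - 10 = (b - 5)*(b^2 + 3*b + 2) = (b - 5)*(b + 2)*(b + 1)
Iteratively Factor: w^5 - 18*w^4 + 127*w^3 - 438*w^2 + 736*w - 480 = (w - 4)*(w^4 - 14*w^3 + 71*w^2 - 154*w + 120) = (w - 4)*(w - 3)*(w^3 - 11*w^2 + 38*w - 40) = (w - 4)^2*(w - 3)*(w^2 - 7*w + 10) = (w - 4)^2*(w - 3)*(w - 2)*(w - 5)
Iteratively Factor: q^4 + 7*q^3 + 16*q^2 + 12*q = (q + 3)*(q^3 + 4*q^2 + 4*q) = (q + 2)*(q + 3)*(q^2 + 2*q) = (q + 2)^2*(q + 3)*(q)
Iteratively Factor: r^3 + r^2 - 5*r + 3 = (r + 3)*(r^2 - 2*r + 1) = (r - 1)*(r + 3)*(r - 1)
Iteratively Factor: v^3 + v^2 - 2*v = (v + 2)*(v^2 - v) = (v - 1)*(v + 2)*(v)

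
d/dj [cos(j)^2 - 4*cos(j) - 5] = 2*(2 - cos(j))*sin(j)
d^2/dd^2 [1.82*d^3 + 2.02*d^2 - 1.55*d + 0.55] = 10.92*d + 4.04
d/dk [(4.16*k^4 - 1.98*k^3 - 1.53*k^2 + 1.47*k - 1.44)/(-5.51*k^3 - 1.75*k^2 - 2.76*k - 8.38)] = (-22.9216*k^6 - 14.56*k^5 - 39.4101*k^4 - 112.3142*k^3 + 32.7693*k^2 + 20.6028*k - 16.293)/(30.3601*k^6 + 19.285*k^5 + 33.4777*k^4 + 102.0076*k^3 + 36.9476*k^2 + 46.2576*k + 70.2244)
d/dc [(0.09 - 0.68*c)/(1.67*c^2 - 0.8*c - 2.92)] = (1.1356*c^2 - 0.3006*c + 2.0576)/(2.7889*c^4 - 2.672*c^3 - 9.1128*c^2 + 4.672*c + 8.5264)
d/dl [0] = 0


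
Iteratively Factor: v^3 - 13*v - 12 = (v + 3)*(v^2 - 3*v - 4) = (v + 1)*(v + 3)*(v - 4)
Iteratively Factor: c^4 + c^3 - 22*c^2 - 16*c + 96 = (c - 2)*(c^3 + 3*c^2 - 16*c - 48) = (c - 2)*(c + 3)*(c^2 - 16) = (c - 4)*(c - 2)*(c + 3)*(c + 4)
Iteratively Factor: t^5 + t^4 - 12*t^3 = (t)*(t^4 + t^3 - 12*t^2) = t^2*(t^3 + t^2 - 12*t) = t^3*(t^2 + t - 12) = t^3*(t + 4)*(t - 3)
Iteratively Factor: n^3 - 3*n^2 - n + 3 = (n + 1)*(n^2 - 4*n + 3) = (n - 3)*(n + 1)*(n - 1)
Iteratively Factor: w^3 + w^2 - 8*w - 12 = (w + 2)*(w^2 - w - 6) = (w + 2)^2*(w - 3)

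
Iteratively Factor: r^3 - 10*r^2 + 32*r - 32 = (r - 4)*(r^2 - 6*r + 8) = (r - 4)*(r - 2)*(r - 4)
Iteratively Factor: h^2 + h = (h + 1)*(h)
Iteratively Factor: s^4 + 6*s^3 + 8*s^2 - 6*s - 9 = (s + 3)*(s^3 + 3*s^2 - s - 3) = (s - 1)*(s + 3)*(s^2 + 4*s + 3) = (s - 1)*(s + 3)^2*(s + 1)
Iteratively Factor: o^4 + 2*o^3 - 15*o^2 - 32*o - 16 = (o + 1)*(o^3 + o^2 - 16*o - 16) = (o - 4)*(o + 1)*(o^2 + 5*o + 4) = (o - 4)*(o + 1)^2*(o + 4)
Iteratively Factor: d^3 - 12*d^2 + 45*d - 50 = (d - 2)*(d^2 - 10*d + 25) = (d - 5)*(d - 2)*(d - 5)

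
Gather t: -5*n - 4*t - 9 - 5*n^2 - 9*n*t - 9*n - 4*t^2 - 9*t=-5*n^2 - 14*n - 4*t^2 + t*(-9*n - 13) - 9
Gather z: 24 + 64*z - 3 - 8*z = 56*z + 21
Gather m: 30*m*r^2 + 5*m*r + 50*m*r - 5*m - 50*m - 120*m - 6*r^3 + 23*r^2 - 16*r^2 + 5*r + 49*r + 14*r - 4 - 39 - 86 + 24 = m*(30*r^2 + 55*r - 175) - 6*r^3 + 7*r^2 + 68*r - 105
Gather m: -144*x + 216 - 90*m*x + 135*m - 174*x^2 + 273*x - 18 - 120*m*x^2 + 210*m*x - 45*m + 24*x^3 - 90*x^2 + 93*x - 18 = m*(-120*x^2 + 120*x + 90) + 24*x^3 - 264*x^2 + 222*x + 180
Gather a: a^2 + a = a^2 + a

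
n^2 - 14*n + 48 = (n - 8)*(n - 6)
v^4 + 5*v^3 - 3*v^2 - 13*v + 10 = (v - 1)^2*(v + 2)*(v + 5)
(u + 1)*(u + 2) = u^2 + 3*u + 2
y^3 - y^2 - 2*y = y*(y - 2)*(y + 1)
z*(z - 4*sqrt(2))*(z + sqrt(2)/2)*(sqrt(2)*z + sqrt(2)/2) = sqrt(2)*z^4 - 7*z^3 + sqrt(2)*z^3/2 - 4*sqrt(2)*z^2 - 7*z^2/2 - 2*sqrt(2)*z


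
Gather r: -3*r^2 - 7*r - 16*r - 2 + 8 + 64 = -3*r^2 - 23*r + 70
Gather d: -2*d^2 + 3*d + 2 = -2*d^2 + 3*d + 2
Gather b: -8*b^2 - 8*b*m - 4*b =-8*b^2 + b*(-8*m - 4)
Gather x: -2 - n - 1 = -n - 3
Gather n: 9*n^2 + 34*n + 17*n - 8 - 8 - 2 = 9*n^2 + 51*n - 18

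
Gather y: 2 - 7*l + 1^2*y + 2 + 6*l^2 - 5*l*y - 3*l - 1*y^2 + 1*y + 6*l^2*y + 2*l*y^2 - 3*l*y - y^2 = 6*l^2 - 10*l + y^2*(2*l - 2) + y*(6*l^2 - 8*l + 2) + 4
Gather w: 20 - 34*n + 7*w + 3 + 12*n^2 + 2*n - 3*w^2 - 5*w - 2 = 12*n^2 - 32*n - 3*w^2 + 2*w + 21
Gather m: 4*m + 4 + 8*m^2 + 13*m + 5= 8*m^2 + 17*m + 9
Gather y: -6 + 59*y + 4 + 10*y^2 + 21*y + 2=10*y^2 + 80*y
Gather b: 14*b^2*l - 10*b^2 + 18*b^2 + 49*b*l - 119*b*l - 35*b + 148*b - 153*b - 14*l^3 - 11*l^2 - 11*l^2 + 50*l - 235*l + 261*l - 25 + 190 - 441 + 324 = b^2*(14*l + 8) + b*(-70*l - 40) - 14*l^3 - 22*l^2 + 76*l + 48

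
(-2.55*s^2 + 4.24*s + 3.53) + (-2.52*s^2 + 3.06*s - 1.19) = -5.07*s^2 + 7.3*s + 2.34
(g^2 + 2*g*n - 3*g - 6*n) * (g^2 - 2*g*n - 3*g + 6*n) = g^4 - 6*g^3 - 4*g^2*n^2 + 9*g^2 + 24*g*n^2 - 36*n^2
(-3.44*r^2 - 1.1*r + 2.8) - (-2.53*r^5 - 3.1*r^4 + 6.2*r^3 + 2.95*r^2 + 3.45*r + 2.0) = 2.53*r^5 + 3.1*r^4 - 6.2*r^3 - 6.39*r^2 - 4.55*r + 0.8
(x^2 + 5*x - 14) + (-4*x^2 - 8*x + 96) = -3*x^2 - 3*x + 82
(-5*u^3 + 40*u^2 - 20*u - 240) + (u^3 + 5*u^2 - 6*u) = -4*u^3 + 45*u^2 - 26*u - 240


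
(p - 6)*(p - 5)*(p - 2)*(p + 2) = p^4 - 11*p^3 + 26*p^2 + 44*p - 120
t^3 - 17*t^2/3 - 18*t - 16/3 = (t - 8)*(t + 1/3)*(t + 2)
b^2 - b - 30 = (b - 6)*(b + 5)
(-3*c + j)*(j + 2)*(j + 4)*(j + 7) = -3*c*j^3 - 39*c*j^2 - 150*c*j - 168*c + j^4 + 13*j^3 + 50*j^2 + 56*j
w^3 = w^3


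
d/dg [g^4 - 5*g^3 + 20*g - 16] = 4*g^3 - 15*g^2 + 20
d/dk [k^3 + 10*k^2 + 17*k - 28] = 3*k^2 + 20*k + 17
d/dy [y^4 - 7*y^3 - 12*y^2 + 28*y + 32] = 4*y^3 - 21*y^2 - 24*y + 28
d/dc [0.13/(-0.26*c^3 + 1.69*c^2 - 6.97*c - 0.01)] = (0.1014*c^2 - 0.4394*c + 0.9061)/(0.26*c^3 - 1.69*c^2 + 6.97*c + 0.01)^2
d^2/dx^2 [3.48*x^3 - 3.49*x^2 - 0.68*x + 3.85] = 20.88*x - 6.98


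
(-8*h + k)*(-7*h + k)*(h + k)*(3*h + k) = 168*h^4 + 179*h^3*k - h^2*k^2 - 11*h*k^3 + k^4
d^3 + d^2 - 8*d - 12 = (d - 3)*(d + 2)^2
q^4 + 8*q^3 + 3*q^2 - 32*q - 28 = (q - 2)*(q + 1)*(q + 2)*(q + 7)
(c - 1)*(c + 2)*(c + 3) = c^3 + 4*c^2 + c - 6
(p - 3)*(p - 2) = p^2 - 5*p + 6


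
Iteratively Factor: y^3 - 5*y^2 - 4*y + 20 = (y + 2)*(y^2 - 7*y + 10) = (y - 2)*(y + 2)*(y - 5)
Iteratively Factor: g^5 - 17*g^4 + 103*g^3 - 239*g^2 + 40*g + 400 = (g - 5)*(g^4 - 12*g^3 + 43*g^2 - 24*g - 80) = (g - 5)^2*(g^3 - 7*g^2 + 8*g + 16) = (g - 5)^2*(g - 4)*(g^2 - 3*g - 4) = (g - 5)^2*(g - 4)*(g + 1)*(g - 4)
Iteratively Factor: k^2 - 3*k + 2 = (k - 1)*(k - 2)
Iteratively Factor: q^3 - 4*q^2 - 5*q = (q - 5)*(q^2 + q) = q*(q - 5)*(q + 1)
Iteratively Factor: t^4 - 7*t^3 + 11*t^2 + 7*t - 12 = (t - 3)*(t^3 - 4*t^2 - t + 4) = (t - 3)*(t - 1)*(t^2 - 3*t - 4) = (t - 3)*(t - 1)*(t + 1)*(t - 4)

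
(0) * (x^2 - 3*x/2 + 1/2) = 0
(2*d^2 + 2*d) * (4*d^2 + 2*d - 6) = 8*d^4 + 12*d^3 - 8*d^2 - 12*d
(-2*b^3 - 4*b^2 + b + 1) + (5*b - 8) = -2*b^3 - 4*b^2 + 6*b - 7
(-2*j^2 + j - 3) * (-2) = 4*j^2 - 2*j + 6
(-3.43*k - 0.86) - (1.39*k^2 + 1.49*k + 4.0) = -1.39*k^2 - 4.92*k - 4.86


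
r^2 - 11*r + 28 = (r - 7)*(r - 4)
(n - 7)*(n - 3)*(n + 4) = n^3 - 6*n^2 - 19*n + 84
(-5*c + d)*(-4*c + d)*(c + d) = 20*c^3 + 11*c^2*d - 8*c*d^2 + d^3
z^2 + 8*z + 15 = (z + 3)*(z + 5)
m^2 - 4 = (m - 2)*(m + 2)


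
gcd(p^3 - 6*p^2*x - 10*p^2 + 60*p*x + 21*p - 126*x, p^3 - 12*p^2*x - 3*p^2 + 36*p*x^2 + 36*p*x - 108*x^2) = -p^2 + 6*p*x + 3*p - 18*x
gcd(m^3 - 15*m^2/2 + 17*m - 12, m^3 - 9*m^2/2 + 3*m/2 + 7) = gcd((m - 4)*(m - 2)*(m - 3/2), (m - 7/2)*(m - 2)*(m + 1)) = m - 2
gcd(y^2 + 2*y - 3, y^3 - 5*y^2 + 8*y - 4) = y - 1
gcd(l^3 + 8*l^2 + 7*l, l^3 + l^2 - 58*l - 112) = l + 7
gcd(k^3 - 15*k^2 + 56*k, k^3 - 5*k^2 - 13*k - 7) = k - 7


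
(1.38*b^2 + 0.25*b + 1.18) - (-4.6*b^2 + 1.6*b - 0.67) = 5.98*b^2 - 1.35*b + 1.85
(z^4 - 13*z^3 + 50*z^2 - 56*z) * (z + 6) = z^5 - 7*z^4 - 28*z^3 + 244*z^2 - 336*z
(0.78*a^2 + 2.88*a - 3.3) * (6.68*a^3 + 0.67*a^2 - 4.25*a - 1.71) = 5.2104*a^5 + 19.761*a^4 - 23.4294*a^3 - 15.7848*a^2 + 9.1002*a + 5.643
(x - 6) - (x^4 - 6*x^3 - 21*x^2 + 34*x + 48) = -x^4 + 6*x^3 + 21*x^2 - 33*x - 54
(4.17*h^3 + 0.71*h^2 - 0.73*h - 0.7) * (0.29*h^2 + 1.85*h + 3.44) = 1.2093*h^5 + 7.9204*h^4 + 15.4466*h^3 + 0.8889*h^2 - 3.8062*h - 2.408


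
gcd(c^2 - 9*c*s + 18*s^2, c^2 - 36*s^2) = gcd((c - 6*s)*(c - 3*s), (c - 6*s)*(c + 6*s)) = -c + 6*s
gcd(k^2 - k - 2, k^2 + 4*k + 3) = k + 1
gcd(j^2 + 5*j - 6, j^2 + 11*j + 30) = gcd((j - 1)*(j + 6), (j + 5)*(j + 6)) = j + 6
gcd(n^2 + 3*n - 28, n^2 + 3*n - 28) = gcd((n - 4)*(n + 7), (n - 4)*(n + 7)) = n^2 + 3*n - 28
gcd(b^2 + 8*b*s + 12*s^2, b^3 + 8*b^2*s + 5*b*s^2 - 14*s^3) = b + 2*s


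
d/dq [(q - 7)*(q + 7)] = 2*q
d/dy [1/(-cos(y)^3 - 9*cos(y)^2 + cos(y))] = (-3*sin(y) + sin(y)/cos(y)^2 - 18*tan(y))/(-sin(y)^2 + 9*cos(y))^2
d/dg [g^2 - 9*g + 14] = 2*g - 9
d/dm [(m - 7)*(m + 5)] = 2*m - 2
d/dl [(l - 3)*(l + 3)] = 2*l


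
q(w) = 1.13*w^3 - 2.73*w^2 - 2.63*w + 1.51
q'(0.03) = -2.79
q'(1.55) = -2.95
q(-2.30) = -20.63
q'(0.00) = -2.63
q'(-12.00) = 551.05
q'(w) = 3.39*w^2 - 5.46*w - 2.63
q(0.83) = -1.91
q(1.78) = -5.45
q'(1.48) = -3.29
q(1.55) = -4.92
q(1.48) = -4.70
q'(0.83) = -4.83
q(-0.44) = 2.04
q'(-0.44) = 0.43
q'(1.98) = -0.15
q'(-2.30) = 27.86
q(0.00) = 1.51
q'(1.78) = -1.61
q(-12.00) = -2312.69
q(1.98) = -5.63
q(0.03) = 1.43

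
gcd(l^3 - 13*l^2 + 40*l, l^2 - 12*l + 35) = l - 5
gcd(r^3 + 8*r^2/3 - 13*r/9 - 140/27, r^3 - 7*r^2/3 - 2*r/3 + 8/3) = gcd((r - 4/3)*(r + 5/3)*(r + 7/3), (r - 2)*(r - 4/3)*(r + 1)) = r - 4/3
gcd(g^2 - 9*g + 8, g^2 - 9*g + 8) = g^2 - 9*g + 8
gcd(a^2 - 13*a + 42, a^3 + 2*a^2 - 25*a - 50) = 1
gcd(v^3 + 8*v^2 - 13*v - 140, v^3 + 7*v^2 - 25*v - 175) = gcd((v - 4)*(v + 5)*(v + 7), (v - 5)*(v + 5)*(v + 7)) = v^2 + 12*v + 35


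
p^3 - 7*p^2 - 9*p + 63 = (p - 7)*(p - 3)*(p + 3)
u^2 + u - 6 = (u - 2)*(u + 3)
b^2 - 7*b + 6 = (b - 6)*(b - 1)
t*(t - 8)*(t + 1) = t^3 - 7*t^2 - 8*t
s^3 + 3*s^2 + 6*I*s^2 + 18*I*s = s*(s + 3)*(s + 6*I)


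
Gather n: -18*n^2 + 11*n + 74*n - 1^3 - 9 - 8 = -18*n^2 + 85*n - 18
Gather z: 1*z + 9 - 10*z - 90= -9*z - 81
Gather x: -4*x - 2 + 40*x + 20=36*x + 18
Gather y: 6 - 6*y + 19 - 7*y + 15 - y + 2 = 42 - 14*y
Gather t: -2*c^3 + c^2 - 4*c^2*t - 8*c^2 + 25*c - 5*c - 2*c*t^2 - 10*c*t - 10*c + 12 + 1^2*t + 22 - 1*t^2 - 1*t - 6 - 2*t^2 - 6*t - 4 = -2*c^3 - 7*c^2 + 10*c + t^2*(-2*c - 3) + t*(-4*c^2 - 10*c - 6) + 24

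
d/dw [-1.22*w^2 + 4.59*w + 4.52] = 4.59 - 2.44*w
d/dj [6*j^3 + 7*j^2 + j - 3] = 18*j^2 + 14*j + 1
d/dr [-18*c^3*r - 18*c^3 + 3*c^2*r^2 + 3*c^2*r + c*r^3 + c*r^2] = c*(-18*c^2 + 6*c*r + 3*c + 3*r^2 + 2*r)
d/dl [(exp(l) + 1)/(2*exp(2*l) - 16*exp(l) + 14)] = (-2*(exp(l) - 4)*(exp(l) + 1) + exp(2*l) - 8*exp(l) + 7)*exp(l)/(2*(exp(2*l) - 8*exp(l) + 7)^2)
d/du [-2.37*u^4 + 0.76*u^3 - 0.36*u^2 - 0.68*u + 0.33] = -9.48*u^3 + 2.28*u^2 - 0.72*u - 0.68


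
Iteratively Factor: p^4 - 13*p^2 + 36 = (p + 3)*(p^3 - 3*p^2 - 4*p + 12) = (p - 2)*(p + 3)*(p^2 - p - 6) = (p - 2)*(p + 2)*(p + 3)*(p - 3)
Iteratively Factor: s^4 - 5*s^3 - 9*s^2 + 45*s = (s)*(s^3 - 5*s^2 - 9*s + 45) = s*(s - 3)*(s^2 - 2*s - 15) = s*(s - 3)*(s + 3)*(s - 5)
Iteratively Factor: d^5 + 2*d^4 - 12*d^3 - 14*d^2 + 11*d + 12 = (d - 1)*(d^4 + 3*d^3 - 9*d^2 - 23*d - 12) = (d - 1)*(d + 1)*(d^3 + 2*d^2 - 11*d - 12) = (d - 3)*(d - 1)*(d + 1)*(d^2 + 5*d + 4) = (d - 3)*(d - 1)*(d + 1)^2*(d + 4)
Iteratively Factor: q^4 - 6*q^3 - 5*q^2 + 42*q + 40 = (q + 2)*(q^3 - 8*q^2 + 11*q + 20) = (q - 4)*(q + 2)*(q^2 - 4*q - 5) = (q - 5)*(q - 4)*(q + 2)*(q + 1)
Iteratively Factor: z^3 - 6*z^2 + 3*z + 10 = (z - 2)*(z^2 - 4*z - 5) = (z - 5)*(z - 2)*(z + 1)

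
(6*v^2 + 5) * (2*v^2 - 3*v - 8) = 12*v^4 - 18*v^3 - 38*v^2 - 15*v - 40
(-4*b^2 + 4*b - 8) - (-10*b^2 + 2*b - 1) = 6*b^2 + 2*b - 7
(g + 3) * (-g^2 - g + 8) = -g^3 - 4*g^2 + 5*g + 24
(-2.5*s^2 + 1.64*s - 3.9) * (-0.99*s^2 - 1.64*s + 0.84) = 2.475*s^4 + 2.4764*s^3 - 0.9286*s^2 + 7.7736*s - 3.276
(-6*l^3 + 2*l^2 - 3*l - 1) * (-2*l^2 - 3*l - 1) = 12*l^5 + 14*l^4 + 6*l^3 + 9*l^2 + 6*l + 1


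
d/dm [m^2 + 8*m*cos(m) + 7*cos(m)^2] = -8*m*sin(m) + 2*m - 7*sin(2*m) + 8*cos(m)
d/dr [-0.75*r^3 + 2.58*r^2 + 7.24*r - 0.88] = -2.25*r^2 + 5.16*r + 7.24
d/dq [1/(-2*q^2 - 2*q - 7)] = 2*(2*q + 1)/(2*q^2 + 2*q + 7)^2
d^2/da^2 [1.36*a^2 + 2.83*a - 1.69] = 2.72000000000000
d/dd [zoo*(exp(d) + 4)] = zoo*exp(d)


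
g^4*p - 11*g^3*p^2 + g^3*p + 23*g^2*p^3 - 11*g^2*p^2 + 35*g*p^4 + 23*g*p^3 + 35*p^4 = (g - 7*p)*(g - 5*p)*(g + p)*(g*p + p)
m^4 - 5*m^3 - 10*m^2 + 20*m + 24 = (m - 6)*(m - 2)*(m + 1)*(m + 2)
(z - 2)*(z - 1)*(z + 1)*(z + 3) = z^4 + z^3 - 7*z^2 - z + 6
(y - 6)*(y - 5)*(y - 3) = y^3 - 14*y^2 + 63*y - 90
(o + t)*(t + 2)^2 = o*t^2 + 4*o*t + 4*o + t^3 + 4*t^2 + 4*t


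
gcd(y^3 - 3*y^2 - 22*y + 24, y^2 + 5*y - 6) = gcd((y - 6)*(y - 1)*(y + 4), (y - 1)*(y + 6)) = y - 1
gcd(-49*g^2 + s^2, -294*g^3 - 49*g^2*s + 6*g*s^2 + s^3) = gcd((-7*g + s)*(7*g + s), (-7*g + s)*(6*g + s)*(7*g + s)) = -49*g^2 + s^2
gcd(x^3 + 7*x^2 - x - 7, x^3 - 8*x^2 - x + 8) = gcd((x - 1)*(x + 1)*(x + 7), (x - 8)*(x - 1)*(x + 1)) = x^2 - 1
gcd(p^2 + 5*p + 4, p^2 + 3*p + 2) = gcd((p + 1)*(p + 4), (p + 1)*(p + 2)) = p + 1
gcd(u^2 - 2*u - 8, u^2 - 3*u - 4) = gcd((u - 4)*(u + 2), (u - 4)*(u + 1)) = u - 4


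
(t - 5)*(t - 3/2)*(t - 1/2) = t^3 - 7*t^2 + 43*t/4 - 15/4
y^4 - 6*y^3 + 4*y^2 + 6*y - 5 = (y - 5)*(y - 1)^2*(y + 1)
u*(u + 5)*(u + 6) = u^3 + 11*u^2 + 30*u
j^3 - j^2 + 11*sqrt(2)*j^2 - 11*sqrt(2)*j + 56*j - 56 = (j - 1)*(j + 4*sqrt(2))*(j + 7*sqrt(2))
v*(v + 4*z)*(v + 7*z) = v^3 + 11*v^2*z + 28*v*z^2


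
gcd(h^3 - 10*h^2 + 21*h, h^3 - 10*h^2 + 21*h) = h^3 - 10*h^2 + 21*h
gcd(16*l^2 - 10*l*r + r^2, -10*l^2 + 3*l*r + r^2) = -2*l + r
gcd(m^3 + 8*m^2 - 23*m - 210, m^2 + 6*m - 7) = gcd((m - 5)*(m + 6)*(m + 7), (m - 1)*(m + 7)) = m + 7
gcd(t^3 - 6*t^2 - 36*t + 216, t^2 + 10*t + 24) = t + 6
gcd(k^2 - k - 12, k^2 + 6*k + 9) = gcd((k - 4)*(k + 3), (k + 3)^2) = k + 3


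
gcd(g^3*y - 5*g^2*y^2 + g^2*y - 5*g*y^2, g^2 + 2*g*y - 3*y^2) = 1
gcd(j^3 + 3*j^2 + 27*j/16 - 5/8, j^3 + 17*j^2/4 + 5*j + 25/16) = j + 5/4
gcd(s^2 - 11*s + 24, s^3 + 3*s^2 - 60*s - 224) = s - 8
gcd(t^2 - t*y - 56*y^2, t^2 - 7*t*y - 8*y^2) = -t + 8*y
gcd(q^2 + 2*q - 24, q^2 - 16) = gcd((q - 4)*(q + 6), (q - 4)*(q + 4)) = q - 4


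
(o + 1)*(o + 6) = o^2 + 7*o + 6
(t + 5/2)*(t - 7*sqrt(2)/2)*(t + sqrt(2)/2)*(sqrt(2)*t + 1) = sqrt(2)*t^4 - 5*t^3 + 5*sqrt(2)*t^3/2 - 25*t^2/2 - 13*sqrt(2)*t^2/2 - 65*sqrt(2)*t/4 - 7*t/2 - 35/4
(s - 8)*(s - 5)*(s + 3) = s^3 - 10*s^2 + s + 120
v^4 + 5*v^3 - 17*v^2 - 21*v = v*(v - 3)*(v + 1)*(v + 7)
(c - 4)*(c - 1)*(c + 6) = c^3 + c^2 - 26*c + 24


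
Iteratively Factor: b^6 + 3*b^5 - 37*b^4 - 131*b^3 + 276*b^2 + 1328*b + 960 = (b + 1)*(b^5 + 2*b^4 - 39*b^3 - 92*b^2 + 368*b + 960) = (b + 1)*(b + 4)*(b^4 - 2*b^3 - 31*b^2 + 32*b + 240) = (b - 4)*(b + 1)*(b + 4)*(b^3 + 2*b^2 - 23*b - 60) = (b - 4)*(b + 1)*(b + 4)^2*(b^2 - 2*b - 15) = (b - 4)*(b + 1)*(b + 3)*(b + 4)^2*(b - 5)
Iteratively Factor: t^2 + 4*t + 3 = (t + 1)*(t + 3)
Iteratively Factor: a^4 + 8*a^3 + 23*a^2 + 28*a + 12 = (a + 2)*(a^3 + 6*a^2 + 11*a + 6) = (a + 1)*(a + 2)*(a^2 + 5*a + 6) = (a + 1)*(a + 2)^2*(a + 3)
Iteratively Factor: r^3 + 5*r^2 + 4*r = (r)*(r^2 + 5*r + 4) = r*(r + 1)*(r + 4)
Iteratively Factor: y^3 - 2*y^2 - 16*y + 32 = (y - 4)*(y^2 + 2*y - 8) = (y - 4)*(y + 4)*(y - 2)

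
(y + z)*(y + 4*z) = y^2 + 5*y*z + 4*z^2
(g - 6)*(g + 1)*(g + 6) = g^3 + g^2 - 36*g - 36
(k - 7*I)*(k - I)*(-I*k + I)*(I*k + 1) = k^4 - k^3 - 9*I*k^3 - 15*k^2 + 9*I*k^2 + 15*k + 7*I*k - 7*I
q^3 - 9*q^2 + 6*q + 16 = (q - 8)*(q - 2)*(q + 1)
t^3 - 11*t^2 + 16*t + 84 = (t - 7)*(t - 6)*(t + 2)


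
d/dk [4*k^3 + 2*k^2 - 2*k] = 12*k^2 + 4*k - 2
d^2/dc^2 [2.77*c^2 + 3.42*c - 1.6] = 5.54000000000000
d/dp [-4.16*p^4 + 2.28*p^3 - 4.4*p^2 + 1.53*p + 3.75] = -16.64*p^3 + 6.84*p^2 - 8.8*p + 1.53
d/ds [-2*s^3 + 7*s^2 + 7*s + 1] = -6*s^2 + 14*s + 7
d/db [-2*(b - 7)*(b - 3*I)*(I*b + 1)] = -6*I*b^2 + b*(-16 + 28*I) + 56 + 6*I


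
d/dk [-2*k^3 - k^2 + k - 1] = -6*k^2 - 2*k + 1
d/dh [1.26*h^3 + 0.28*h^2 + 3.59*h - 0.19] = 3.78*h^2 + 0.56*h + 3.59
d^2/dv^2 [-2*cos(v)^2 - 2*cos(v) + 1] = 2*cos(v) + 4*cos(2*v)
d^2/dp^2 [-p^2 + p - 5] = -2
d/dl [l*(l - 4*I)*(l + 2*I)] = 3*l^2 - 4*I*l + 8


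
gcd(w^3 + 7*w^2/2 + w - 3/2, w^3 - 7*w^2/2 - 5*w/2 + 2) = w^2 + w/2 - 1/2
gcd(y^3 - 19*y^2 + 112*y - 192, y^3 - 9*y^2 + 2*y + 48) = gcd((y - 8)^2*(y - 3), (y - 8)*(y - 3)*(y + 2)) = y^2 - 11*y + 24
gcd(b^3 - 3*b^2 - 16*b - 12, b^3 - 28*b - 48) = b^2 - 4*b - 12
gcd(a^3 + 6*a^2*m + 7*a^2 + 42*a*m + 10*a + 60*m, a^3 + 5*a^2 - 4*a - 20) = a^2 + 7*a + 10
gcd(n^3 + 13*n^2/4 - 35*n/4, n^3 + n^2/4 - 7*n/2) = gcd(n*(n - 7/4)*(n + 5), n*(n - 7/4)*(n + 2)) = n^2 - 7*n/4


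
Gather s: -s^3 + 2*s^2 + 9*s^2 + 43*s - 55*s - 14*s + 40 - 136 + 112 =-s^3 + 11*s^2 - 26*s + 16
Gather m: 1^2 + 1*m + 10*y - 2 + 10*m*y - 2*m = m*(10*y - 1) + 10*y - 1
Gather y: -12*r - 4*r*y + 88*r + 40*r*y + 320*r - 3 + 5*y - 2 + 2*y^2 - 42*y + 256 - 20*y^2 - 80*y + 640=396*r - 18*y^2 + y*(36*r - 117) + 891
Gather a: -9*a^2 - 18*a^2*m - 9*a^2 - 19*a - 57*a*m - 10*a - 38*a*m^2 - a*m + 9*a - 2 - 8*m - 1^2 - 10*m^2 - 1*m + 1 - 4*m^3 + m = a^2*(-18*m - 18) + a*(-38*m^2 - 58*m - 20) - 4*m^3 - 10*m^2 - 8*m - 2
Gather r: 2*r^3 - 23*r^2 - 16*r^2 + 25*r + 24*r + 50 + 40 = 2*r^3 - 39*r^2 + 49*r + 90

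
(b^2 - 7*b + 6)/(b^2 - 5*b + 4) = (b - 6)/(b - 4)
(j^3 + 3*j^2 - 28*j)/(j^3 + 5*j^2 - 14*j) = (j - 4)/(j - 2)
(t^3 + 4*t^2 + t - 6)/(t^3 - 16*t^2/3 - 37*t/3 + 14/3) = 3*(t^2 + 2*t - 3)/(3*t^2 - 22*t + 7)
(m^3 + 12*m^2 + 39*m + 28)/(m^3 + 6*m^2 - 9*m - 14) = (m + 4)/(m - 2)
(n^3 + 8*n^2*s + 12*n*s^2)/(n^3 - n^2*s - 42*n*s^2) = (-n - 2*s)/(-n + 7*s)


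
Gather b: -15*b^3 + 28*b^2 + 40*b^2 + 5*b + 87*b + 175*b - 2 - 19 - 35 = -15*b^3 + 68*b^2 + 267*b - 56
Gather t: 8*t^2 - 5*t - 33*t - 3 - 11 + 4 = 8*t^2 - 38*t - 10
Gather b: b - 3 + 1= b - 2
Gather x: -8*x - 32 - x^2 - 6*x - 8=-x^2 - 14*x - 40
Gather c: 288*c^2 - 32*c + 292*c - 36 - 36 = 288*c^2 + 260*c - 72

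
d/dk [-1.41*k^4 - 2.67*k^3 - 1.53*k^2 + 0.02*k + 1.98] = -5.64*k^3 - 8.01*k^2 - 3.06*k + 0.02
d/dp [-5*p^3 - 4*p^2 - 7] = p*(-15*p - 8)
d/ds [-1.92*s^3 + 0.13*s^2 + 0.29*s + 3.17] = -5.76*s^2 + 0.26*s + 0.29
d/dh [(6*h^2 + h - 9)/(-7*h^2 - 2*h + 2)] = (-5*h^2 - 102*h - 16)/(49*h^4 + 28*h^3 - 24*h^2 - 8*h + 4)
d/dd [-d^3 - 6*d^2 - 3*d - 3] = -3*d^2 - 12*d - 3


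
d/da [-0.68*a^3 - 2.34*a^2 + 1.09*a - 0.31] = -2.04*a^2 - 4.68*a + 1.09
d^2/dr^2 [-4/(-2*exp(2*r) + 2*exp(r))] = -(2*(exp(r) - 1)*(4*exp(r) - 1) - 4*(2*exp(r) - 1)^2)*exp(-r)/(exp(r) - 1)^3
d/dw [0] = 0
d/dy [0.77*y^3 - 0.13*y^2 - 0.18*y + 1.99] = 2.31*y^2 - 0.26*y - 0.18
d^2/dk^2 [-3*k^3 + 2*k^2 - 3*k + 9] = 4 - 18*k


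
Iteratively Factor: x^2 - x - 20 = (x + 4)*(x - 5)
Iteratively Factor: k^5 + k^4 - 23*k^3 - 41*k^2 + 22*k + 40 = (k + 4)*(k^4 - 3*k^3 - 11*k^2 + 3*k + 10) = (k + 2)*(k + 4)*(k^3 - 5*k^2 - k + 5) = (k + 1)*(k + 2)*(k + 4)*(k^2 - 6*k + 5) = (k - 1)*(k + 1)*(k + 2)*(k + 4)*(k - 5)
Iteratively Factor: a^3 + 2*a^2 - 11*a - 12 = (a + 4)*(a^2 - 2*a - 3) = (a - 3)*(a + 4)*(a + 1)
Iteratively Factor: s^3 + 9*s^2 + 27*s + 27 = (s + 3)*(s^2 + 6*s + 9) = (s + 3)^2*(s + 3)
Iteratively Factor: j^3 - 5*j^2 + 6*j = (j)*(j^2 - 5*j + 6) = j*(j - 3)*(j - 2)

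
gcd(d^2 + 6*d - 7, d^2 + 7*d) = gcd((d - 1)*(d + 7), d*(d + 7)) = d + 7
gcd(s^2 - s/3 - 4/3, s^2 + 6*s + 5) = s + 1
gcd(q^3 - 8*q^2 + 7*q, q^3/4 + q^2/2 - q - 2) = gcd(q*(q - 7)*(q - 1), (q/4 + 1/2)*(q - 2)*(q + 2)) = 1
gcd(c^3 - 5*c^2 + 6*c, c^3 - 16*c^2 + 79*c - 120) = c - 3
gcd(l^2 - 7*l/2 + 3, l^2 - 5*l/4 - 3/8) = l - 3/2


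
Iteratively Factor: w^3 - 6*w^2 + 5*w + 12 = (w - 4)*(w^2 - 2*w - 3) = (w - 4)*(w - 3)*(w + 1)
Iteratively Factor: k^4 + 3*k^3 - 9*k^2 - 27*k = (k + 3)*(k^3 - 9*k) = k*(k + 3)*(k^2 - 9) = k*(k + 3)^2*(k - 3)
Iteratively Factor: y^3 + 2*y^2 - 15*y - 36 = (y + 3)*(y^2 - y - 12) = (y + 3)^2*(y - 4)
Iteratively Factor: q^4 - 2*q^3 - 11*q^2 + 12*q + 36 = (q + 2)*(q^3 - 4*q^2 - 3*q + 18) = (q + 2)^2*(q^2 - 6*q + 9) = (q - 3)*(q + 2)^2*(q - 3)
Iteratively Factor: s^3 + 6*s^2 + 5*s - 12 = (s + 4)*(s^2 + 2*s - 3) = (s + 3)*(s + 4)*(s - 1)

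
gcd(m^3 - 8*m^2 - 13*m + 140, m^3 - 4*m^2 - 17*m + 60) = m^2 - m - 20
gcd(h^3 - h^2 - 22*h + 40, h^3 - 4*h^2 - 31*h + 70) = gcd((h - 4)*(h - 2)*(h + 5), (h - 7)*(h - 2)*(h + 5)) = h^2 + 3*h - 10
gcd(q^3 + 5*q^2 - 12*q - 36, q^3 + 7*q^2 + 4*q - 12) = q^2 + 8*q + 12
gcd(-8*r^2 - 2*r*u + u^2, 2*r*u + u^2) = 2*r + u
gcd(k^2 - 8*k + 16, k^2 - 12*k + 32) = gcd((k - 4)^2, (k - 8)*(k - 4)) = k - 4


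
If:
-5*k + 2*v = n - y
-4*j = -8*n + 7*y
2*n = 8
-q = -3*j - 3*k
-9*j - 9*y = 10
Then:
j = -358/27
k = 2*v/5 + 44/27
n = 4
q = 6*v/5 - 314/9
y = 328/27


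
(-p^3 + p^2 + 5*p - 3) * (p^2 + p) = -p^5 + 6*p^3 + 2*p^2 - 3*p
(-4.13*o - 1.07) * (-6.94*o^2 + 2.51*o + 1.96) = 28.6622*o^3 - 2.9405*o^2 - 10.7805*o - 2.0972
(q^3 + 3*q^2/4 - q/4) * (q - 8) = q^4 - 29*q^3/4 - 25*q^2/4 + 2*q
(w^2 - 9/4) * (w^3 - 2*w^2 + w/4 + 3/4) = w^5 - 2*w^4 - 2*w^3 + 21*w^2/4 - 9*w/16 - 27/16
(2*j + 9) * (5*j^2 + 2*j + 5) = 10*j^3 + 49*j^2 + 28*j + 45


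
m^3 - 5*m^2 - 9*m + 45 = (m - 5)*(m - 3)*(m + 3)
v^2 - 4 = (v - 2)*(v + 2)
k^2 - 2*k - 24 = (k - 6)*(k + 4)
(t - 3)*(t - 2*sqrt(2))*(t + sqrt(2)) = t^3 - 3*t^2 - sqrt(2)*t^2 - 4*t + 3*sqrt(2)*t + 12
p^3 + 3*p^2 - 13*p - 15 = (p - 3)*(p + 1)*(p + 5)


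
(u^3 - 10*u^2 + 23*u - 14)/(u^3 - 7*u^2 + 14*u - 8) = (u - 7)/(u - 4)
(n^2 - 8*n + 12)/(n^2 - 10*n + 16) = (n - 6)/(n - 8)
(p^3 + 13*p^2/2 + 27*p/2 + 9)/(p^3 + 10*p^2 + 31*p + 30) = (p + 3/2)/(p + 5)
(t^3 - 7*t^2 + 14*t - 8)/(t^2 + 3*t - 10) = (t^2 - 5*t + 4)/(t + 5)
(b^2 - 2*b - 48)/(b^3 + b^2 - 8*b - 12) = (b^2 - 2*b - 48)/(b^3 + b^2 - 8*b - 12)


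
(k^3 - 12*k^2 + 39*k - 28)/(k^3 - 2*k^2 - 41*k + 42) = (k - 4)/(k + 6)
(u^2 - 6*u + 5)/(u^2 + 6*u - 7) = (u - 5)/(u + 7)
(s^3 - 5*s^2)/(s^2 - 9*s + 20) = s^2/(s - 4)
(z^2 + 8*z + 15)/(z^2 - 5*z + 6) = (z^2 + 8*z + 15)/(z^2 - 5*z + 6)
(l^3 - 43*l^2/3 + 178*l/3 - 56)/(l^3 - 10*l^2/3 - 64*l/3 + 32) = (l - 7)/(l + 4)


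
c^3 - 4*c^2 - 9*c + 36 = (c - 4)*(c - 3)*(c + 3)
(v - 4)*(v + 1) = v^2 - 3*v - 4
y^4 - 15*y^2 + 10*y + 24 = (y - 3)*(y - 2)*(y + 1)*(y + 4)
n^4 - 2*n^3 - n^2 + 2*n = n*(n - 2)*(n - 1)*(n + 1)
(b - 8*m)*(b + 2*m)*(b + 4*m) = b^3 - 2*b^2*m - 40*b*m^2 - 64*m^3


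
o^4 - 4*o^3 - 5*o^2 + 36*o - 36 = (o - 3)*(o - 2)^2*(o + 3)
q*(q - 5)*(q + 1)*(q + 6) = q^4 + 2*q^3 - 29*q^2 - 30*q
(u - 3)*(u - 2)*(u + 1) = u^3 - 4*u^2 + u + 6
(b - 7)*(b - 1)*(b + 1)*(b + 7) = b^4 - 50*b^2 + 49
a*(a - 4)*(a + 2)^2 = a^4 - 12*a^2 - 16*a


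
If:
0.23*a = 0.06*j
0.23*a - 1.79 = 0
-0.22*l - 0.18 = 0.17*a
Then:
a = 7.78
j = 29.83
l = -6.83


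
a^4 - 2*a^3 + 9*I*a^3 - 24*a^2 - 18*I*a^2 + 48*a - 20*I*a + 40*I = (a - 2)*(a + 2*I)^2*(a + 5*I)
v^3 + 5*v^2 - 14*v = v*(v - 2)*(v + 7)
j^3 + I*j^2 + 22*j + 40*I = (j - 5*I)*(j + 2*I)*(j + 4*I)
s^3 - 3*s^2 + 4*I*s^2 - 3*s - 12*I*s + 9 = (s - 3)*(s + I)*(s + 3*I)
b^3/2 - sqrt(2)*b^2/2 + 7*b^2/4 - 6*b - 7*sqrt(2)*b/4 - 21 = (b/2 + sqrt(2))*(b + 7/2)*(b - 3*sqrt(2))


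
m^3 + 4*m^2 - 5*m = m*(m - 1)*(m + 5)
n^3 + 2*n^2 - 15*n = n*(n - 3)*(n + 5)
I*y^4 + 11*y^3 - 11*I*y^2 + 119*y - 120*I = (y - 8*I)*(y - 5*I)*(y + 3*I)*(I*y + 1)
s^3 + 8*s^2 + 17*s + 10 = (s + 1)*(s + 2)*(s + 5)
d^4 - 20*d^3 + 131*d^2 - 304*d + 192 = (d - 8)^2*(d - 3)*(d - 1)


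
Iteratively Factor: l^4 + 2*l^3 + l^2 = (l + 1)*(l^3 + l^2) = l*(l + 1)*(l^2 + l) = l^2*(l + 1)*(l + 1)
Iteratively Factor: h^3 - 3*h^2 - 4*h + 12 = (h - 3)*(h^2 - 4) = (h - 3)*(h + 2)*(h - 2)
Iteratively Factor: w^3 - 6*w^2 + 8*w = (w)*(w^2 - 6*w + 8) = w*(w - 4)*(w - 2)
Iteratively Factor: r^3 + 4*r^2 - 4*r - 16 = (r + 4)*(r^2 - 4) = (r - 2)*(r + 4)*(r + 2)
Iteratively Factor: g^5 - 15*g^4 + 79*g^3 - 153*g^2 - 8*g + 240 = (g + 1)*(g^4 - 16*g^3 + 95*g^2 - 248*g + 240) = (g - 3)*(g + 1)*(g^3 - 13*g^2 + 56*g - 80) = (g - 4)*(g - 3)*(g + 1)*(g^2 - 9*g + 20) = (g - 4)^2*(g - 3)*(g + 1)*(g - 5)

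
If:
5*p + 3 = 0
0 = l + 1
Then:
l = -1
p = -3/5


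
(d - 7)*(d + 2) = d^2 - 5*d - 14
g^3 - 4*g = g*(g - 2)*(g + 2)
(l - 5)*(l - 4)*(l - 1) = l^3 - 10*l^2 + 29*l - 20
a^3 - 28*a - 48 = (a - 6)*(a + 2)*(a + 4)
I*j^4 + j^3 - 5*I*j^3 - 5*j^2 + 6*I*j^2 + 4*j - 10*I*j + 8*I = (j - 4)*(j - 2*I)*(j + I)*(I*j - I)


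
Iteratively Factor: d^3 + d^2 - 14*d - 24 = (d - 4)*(d^2 + 5*d + 6) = (d - 4)*(d + 3)*(d + 2)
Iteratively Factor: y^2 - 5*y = (y - 5)*(y)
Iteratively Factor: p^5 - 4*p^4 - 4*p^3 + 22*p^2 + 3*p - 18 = (p + 1)*(p^4 - 5*p^3 + p^2 + 21*p - 18) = (p - 1)*(p + 1)*(p^3 - 4*p^2 - 3*p + 18) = (p - 1)*(p + 1)*(p + 2)*(p^2 - 6*p + 9) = (p - 3)*(p - 1)*(p + 1)*(p + 2)*(p - 3)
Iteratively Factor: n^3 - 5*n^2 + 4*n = (n - 4)*(n^2 - n) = n*(n - 4)*(n - 1)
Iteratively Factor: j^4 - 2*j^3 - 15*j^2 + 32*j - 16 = (j - 1)*(j^3 - j^2 - 16*j + 16) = (j - 1)*(j + 4)*(j^2 - 5*j + 4) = (j - 4)*(j - 1)*(j + 4)*(j - 1)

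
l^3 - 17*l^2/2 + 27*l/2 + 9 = (l - 6)*(l - 3)*(l + 1/2)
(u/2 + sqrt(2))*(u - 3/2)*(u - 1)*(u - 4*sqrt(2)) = u^4/2 - sqrt(2)*u^3 - 5*u^3/4 - 29*u^2/4 + 5*sqrt(2)*u^2/2 - 3*sqrt(2)*u/2 + 20*u - 12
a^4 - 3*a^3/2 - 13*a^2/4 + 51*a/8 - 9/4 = (a - 3/2)^2*(a - 1/2)*(a + 2)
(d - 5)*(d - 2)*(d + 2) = d^3 - 5*d^2 - 4*d + 20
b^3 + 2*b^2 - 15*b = b*(b - 3)*(b + 5)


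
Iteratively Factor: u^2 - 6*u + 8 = (u - 2)*(u - 4)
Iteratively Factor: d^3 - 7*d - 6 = (d - 3)*(d^2 + 3*d + 2) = (d - 3)*(d + 2)*(d + 1)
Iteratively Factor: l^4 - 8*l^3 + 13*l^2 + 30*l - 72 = (l - 3)*(l^3 - 5*l^2 - 2*l + 24) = (l - 3)*(l + 2)*(l^2 - 7*l + 12) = (l - 3)^2*(l + 2)*(l - 4)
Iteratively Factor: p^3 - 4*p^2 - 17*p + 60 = (p - 5)*(p^2 + p - 12) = (p - 5)*(p + 4)*(p - 3)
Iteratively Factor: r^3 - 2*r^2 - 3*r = (r + 1)*(r^2 - 3*r) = (r - 3)*(r + 1)*(r)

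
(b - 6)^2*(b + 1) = b^3 - 11*b^2 + 24*b + 36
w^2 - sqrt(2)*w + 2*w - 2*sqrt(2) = (w + 2)*(w - sqrt(2))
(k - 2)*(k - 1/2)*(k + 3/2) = k^3 - k^2 - 11*k/4 + 3/2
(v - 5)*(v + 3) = v^2 - 2*v - 15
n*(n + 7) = n^2 + 7*n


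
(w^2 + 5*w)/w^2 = (w + 5)/w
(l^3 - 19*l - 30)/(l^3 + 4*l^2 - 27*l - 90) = (l + 2)/(l + 6)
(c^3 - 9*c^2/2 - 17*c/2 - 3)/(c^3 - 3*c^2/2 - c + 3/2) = (2*c^2 - 11*c - 6)/(2*c^2 - 5*c + 3)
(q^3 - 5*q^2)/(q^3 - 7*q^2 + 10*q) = q/(q - 2)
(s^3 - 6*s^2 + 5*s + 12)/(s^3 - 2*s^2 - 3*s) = (s - 4)/s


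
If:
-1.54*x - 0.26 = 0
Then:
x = -0.17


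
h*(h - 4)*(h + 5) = h^3 + h^2 - 20*h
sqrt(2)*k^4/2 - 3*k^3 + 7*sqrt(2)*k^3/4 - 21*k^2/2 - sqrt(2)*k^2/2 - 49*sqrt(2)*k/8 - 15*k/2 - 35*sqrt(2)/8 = (k + 5/2)*(k - 7*sqrt(2)/2)*(k + sqrt(2)/2)*(sqrt(2)*k/2 + sqrt(2)/2)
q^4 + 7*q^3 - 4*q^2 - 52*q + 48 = (q - 2)*(q - 1)*(q + 4)*(q + 6)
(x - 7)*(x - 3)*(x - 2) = x^3 - 12*x^2 + 41*x - 42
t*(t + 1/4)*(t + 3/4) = t^3 + t^2 + 3*t/16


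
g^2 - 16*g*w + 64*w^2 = (g - 8*w)^2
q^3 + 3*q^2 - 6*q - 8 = (q - 2)*(q + 1)*(q + 4)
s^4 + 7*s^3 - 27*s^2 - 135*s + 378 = (s - 3)^2*(s + 6)*(s + 7)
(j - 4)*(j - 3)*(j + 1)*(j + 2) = j^4 - 4*j^3 - 7*j^2 + 22*j + 24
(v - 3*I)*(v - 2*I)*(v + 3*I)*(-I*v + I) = -I*v^4 - 2*v^3 + I*v^3 + 2*v^2 - 9*I*v^2 - 18*v + 9*I*v + 18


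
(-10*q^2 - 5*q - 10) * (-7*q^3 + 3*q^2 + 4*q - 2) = 70*q^5 + 5*q^4 + 15*q^3 - 30*q^2 - 30*q + 20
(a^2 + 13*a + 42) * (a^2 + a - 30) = a^4 + 14*a^3 + 25*a^2 - 348*a - 1260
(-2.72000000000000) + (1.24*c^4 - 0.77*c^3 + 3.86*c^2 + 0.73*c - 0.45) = 1.24*c^4 - 0.77*c^3 + 3.86*c^2 + 0.73*c - 3.17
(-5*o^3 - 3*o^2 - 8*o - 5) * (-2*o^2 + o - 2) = 10*o^5 + o^4 + 23*o^3 + 8*o^2 + 11*o + 10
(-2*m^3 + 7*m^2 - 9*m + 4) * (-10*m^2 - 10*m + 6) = 20*m^5 - 50*m^4 + 8*m^3 + 92*m^2 - 94*m + 24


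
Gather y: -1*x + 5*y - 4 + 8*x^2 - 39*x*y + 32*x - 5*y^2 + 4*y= 8*x^2 + 31*x - 5*y^2 + y*(9 - 39*x) - 4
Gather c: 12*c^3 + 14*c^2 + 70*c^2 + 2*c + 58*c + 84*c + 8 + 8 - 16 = 12*c^3 + 84*c^2 + 144*c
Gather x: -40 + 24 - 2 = -18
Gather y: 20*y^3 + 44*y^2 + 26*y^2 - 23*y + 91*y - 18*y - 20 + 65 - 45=20*y^3 + 70*y^2 + 50*y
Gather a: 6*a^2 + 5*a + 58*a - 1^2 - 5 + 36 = 6*a^2 + 63*a + 30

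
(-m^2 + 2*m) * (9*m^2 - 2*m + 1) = -9*m^4 + 20*m^3 - 5*m^2 + 2*m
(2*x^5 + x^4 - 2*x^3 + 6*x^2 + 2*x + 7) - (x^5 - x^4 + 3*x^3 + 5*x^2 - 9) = x^5 + 2*x^4 - 5*x^3 + x^2 + 2*x + 16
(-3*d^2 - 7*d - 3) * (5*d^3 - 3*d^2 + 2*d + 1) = -15*d^5 - 26*d^4 - 8*d^2 - 13*d - 3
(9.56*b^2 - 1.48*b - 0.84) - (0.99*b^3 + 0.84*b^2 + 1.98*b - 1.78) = -0.99*b^3 + 8.72*b^2 - 3.46*b + 0.94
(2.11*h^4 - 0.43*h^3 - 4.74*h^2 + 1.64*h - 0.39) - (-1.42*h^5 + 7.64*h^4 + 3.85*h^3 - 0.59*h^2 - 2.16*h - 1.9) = 1.42*h^5 - 5.53*h^4 - 4.28*h^3 - 4.15*h^2 + 3.8*h + 1.51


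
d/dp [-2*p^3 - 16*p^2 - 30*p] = -6*p^2 - 32*p - 30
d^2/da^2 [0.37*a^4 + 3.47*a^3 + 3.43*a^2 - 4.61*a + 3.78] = 4.44*a^2 + 20.82*a + 6.86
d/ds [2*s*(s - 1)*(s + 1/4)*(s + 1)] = 8*s^3 + 3*s^2/2 - 4*s - 1/2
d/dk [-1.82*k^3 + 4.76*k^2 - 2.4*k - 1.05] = -5.46*k^2 + 9.52*k - 2.4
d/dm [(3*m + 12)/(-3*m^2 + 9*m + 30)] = (-m^2 + 3*m + (m + 4)*(2*m - 3) + 10)/(-m^2 + 3*m + 10)^2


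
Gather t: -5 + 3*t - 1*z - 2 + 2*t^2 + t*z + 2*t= 2*t^2 + t*(z + 5) - z - 7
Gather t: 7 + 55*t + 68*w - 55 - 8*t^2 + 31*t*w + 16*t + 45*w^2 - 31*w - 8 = -8*t^2 + t*(31*w + 71) + 45*w^2 + 37*w - 56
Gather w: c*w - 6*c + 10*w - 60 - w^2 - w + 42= -6*c - w^2 + w*(c + 9) - 18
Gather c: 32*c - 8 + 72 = 32*c + 64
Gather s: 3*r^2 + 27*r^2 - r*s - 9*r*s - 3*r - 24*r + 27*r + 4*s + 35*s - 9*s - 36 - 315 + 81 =30*r^2 + s*(30 - 10*r) - 270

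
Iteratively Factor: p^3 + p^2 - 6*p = (p - 2)*(p^2 + 3*p) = p*(p - 2)*(p + 3)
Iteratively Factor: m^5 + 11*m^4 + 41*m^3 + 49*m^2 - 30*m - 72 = (m + 2)*(m^4 + 9*m^3 + 23*m^2 + 3*m - 36) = (m + 2)*(m + 3)*(m^3 + 6*m^2 + 5*m - 12) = (m - 1)*(m + 2)*(m + 3)*(m^2 + 7*m + 12) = (m - 1)*(m + 2)*(m + 3)^2*(m + 4)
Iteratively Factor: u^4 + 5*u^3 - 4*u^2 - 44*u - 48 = (u - 3)*(u^3 + 8*u^2 + 20*u + 16) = (u - 3)*(u + 2)*(u^2 + 6*u + 8) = (u - 3)*(u + 2)*(u + 4)*(u + 2)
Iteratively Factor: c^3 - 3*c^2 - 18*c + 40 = (c - 5)*(c^2 + 2*c - 8) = (c - 5)*(c + 4)*(c - 2)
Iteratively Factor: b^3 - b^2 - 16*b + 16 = (b - 1)*(b^2 - 16) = (b - 4)*(b - 1)*(b + 4)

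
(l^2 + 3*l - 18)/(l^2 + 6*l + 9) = (l^2 + 3*l - 18)/(l^2 + 6*l + 9)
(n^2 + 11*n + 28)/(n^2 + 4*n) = (n + 7)/n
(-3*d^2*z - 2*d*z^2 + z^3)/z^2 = -3*d^2/z - 2*d + z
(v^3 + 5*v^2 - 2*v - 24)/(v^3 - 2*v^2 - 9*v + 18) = (v + 4)/(v - 3)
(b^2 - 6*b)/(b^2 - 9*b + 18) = b/(b - 3)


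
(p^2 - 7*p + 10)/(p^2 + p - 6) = (p - 5)/(p + 3)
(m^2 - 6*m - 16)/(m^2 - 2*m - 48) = (m + 2)/(m + 6)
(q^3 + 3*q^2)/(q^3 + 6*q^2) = (q + 3)/(q + 6)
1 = 1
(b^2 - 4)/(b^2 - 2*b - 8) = (b - 2)/(b - 4)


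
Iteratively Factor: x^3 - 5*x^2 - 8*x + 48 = (x + 3)*(x^2 - 8*x + 16) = (x - 4)*(x + 3)*(x - 4)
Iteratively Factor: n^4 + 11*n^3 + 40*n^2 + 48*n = (n + 4)*(n^3 + 7*n^2 + 12*n) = n*(n + 4)*(n^2 + 7*n + 12) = n*(n + 4)^2*(n + 3)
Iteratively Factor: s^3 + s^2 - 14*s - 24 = (s + 2)*(s^2 - s - 12) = (s + 2)*(s + 3)*(s - 4)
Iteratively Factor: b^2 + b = (b + 1)*(b)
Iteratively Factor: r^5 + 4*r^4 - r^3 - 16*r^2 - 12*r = (r + 1)*(r^4 + 3*r^3 - 4*r^2 - 12*r) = (r + 1)*(r + 2)*(r^3 + r^2 - 6*r) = (r + 1)*(r + 2)*(r + 3)*(r^2 - 2*r) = r*(r + 1)*(r + 2)*(r + 3)*(r - 2)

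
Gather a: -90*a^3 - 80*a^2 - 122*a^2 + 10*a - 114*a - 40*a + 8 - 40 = -90*a^3 - 202*a^2 - 144*a - 32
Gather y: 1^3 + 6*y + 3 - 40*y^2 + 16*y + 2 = -40*y^2 + 22*y + 6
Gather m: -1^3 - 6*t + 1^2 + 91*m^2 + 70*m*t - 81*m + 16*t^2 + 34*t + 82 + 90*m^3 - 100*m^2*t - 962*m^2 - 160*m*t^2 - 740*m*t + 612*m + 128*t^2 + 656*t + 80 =90*m^3 + m^2*(-100*t - 871) + m*(-160*t^2 - 670*t + 531) + 144*t^2 + 684*t + 162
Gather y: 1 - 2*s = 1 - 2*s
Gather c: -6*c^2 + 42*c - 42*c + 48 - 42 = 6 - 6*c^2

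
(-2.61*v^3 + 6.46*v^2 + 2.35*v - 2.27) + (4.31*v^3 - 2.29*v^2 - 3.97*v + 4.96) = 1.7*v^3 + 4.17*v^2 - 1.62*v + 2.69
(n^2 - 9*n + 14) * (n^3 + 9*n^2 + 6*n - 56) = n^5 - 61*n^3 + 16*n^2 + 588*n - 784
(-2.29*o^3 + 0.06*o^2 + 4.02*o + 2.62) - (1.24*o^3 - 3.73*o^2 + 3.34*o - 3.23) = -3.53*o^3 + 3.79*o^2 + 0.68*o + 5.85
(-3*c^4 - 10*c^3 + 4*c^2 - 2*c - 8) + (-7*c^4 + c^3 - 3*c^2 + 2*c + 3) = -10*c^4 - 9*c^3 + c^2 - 5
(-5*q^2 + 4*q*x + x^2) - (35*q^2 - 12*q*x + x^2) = -40*q^2 + 16*q*x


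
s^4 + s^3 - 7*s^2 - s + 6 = (s - 2)*(s - 1)*(s + 1)*(s + 3)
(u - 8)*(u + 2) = u^2 - 6*u - 16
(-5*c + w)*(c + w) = -5*c^2 - 4*c*w + w^2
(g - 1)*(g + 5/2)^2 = g^3 + 4*g^2 + 5*g/4 - 25/4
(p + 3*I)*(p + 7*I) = p^2 + 10*I*p - 21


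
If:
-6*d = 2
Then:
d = -1/3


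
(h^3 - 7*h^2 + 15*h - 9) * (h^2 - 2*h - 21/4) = h^5 - 9*h^4 + 95*h^3/4 - 9*h^2/4 - 243*h/4 + 189/4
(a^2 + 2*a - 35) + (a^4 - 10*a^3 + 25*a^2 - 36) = a^4 - 10*a^3 + 26*a^2 + 2*a - 71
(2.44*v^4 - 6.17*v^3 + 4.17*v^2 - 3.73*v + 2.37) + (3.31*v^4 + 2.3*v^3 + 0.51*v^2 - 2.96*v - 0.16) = 5.75*v^4 - 3.87*v^3 + 4.68*v^2 - 6.69*v + 2.21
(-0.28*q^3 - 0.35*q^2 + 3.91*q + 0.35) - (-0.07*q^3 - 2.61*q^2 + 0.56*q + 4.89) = -0.21*q^3 + 2.26*q^2 + 3.35*q - 4.54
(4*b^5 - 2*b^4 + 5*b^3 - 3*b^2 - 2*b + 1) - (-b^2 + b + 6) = 4*b^5 - 2*b^4 + 5*b^3 - 2*b^2 - 3*b - 5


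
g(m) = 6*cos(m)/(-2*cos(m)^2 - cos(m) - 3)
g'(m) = 6*(-4*sin(m)*cos(m) - sin(m))*cos(m)/(-2*cos(m)^2 - cos(m) - 3)^2 - 6*sin(m)/(-2*cos(m)^2 - cos(m) - 3)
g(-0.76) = -0.91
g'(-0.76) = -0.35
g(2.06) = 0.95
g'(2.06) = 1.53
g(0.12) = -1.00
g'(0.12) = 0.02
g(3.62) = 1.44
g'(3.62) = -0.29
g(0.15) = -1.00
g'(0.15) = 0.03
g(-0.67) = -0.94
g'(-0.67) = -0.26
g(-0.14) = -1.00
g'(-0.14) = -0.02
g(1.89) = 0.65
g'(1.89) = 1.92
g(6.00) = -0.99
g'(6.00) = -0.06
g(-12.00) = -0.96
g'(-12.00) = 0.18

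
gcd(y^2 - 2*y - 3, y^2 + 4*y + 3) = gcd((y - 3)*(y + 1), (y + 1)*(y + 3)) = y + 1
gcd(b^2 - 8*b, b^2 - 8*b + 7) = 1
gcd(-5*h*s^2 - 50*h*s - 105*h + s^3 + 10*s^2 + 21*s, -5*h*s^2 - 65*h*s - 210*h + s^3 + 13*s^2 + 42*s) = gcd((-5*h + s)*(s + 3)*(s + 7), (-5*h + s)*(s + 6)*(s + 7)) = -5*h*s - 35*h + s^2 + 7*s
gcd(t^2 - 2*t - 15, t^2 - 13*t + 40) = t - 5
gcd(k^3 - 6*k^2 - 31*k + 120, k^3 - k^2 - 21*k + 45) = k^2 + 2*k - 15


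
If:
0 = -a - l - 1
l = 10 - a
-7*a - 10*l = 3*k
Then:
No Solution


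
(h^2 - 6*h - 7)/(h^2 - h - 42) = (h + 1)/(h + 6)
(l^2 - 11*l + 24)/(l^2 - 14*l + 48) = (l - 3)/(l - 6)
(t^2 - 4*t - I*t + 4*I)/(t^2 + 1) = (t - 4)/(t + I)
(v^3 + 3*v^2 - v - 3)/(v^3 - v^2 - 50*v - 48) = (v^2 + 2*v - 3)/(v^2 - 2*v - 48)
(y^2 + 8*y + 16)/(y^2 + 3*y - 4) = (y + 4)/(y - 1)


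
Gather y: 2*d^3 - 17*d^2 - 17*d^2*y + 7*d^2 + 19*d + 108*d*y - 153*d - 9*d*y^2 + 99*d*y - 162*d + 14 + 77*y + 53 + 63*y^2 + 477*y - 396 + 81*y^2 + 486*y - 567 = 2*d^3 - 10*d^2 - 296*d + y^2*(144 - 9*d) + y*(-17*d^2 + 207*d + 1040) - 896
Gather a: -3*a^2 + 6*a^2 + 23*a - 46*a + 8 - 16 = 3*a^2 - 23*a - 8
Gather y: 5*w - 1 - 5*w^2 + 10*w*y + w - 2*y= -5*w^2 + 6*w + y*(10*w - 2) - 1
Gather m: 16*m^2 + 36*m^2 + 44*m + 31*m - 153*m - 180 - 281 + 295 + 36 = 52*m^2 - 78*m - 130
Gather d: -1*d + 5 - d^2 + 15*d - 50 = -d^2 + 14*d - 45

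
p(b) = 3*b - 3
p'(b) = 3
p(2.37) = 4.11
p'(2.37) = 3.00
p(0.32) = -2.04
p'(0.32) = 3.00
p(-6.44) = -22.32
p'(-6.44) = 3.00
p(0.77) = -0.69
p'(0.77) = 3.00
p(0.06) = -2.82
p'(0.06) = 3.00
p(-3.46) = -13.38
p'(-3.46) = 3.00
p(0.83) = -0.51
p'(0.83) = 3.00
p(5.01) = 12.03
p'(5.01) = 3.00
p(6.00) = 15.00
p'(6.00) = 3.00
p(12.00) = 33.00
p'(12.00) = 3.00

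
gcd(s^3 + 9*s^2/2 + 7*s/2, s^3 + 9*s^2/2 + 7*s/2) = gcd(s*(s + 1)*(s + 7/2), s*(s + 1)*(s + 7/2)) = s^3 + 9*s^2/2 + 7*s/2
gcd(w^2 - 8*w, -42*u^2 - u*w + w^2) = 1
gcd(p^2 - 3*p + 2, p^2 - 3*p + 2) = p^2 - 3*p + 2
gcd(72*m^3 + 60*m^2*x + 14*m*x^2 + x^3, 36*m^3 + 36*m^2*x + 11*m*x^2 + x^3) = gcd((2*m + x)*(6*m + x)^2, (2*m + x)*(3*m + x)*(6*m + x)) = 12*m^2 + 8*m*x + x^2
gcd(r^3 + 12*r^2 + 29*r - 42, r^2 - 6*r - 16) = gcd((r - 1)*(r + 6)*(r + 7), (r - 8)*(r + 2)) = 1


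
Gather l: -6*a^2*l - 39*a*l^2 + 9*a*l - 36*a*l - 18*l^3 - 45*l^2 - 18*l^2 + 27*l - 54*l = -18*l^3 + l^2*(-39*a - 63) + l*(-6*a^2 - 27*a - 27)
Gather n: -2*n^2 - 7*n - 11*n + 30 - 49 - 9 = -2*n^2 - 18*n - 28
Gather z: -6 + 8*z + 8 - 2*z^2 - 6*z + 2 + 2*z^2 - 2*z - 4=0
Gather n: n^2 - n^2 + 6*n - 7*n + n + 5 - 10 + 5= 0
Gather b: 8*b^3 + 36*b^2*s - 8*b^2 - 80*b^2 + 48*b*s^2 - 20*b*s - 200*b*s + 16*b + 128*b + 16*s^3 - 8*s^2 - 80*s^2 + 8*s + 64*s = 8*b^3 + b^2*(36*s - 88) + b*(48*s^2 - 220*s + 144) + 16*s^3 - 88*s^2 + 72*s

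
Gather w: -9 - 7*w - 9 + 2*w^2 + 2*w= 2*w^2 - 5*w - 18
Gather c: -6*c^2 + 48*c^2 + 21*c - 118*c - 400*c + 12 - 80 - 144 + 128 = 42*c^2 - 497*c - 84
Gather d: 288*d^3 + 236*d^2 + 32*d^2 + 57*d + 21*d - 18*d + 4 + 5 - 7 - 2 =288*d^3 + 268*d^2 + 60*d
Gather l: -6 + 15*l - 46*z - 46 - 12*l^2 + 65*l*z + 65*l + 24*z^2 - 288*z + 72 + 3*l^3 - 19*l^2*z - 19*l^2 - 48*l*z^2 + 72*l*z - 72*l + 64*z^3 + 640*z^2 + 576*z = 3*l^3 + l^2*(-19*z - 31) + l*(-48*z^2 + 137*z + 8) + 64*z^3 + 664*z^2 + 242*z + 20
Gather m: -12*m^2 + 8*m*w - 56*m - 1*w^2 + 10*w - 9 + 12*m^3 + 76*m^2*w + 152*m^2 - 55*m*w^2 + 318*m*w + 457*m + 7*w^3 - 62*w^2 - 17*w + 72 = 12*m^3 + m^2*(76*w + 140) + m*(-55*w^2 + 326*w + 401) + 7*w^3 - 63*w^2 - 7*w + 63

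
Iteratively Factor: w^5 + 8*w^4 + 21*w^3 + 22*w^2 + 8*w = (w + 2)*(w^4 + 6*w^3 + 9*w^2 + 4*w) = w*(w + 2)*(w^3 + 6*w^2 + 9*w + 4) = w*(w + 2)*(w + 4)*(w^2 + 2*w + 1) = w*(w + 1)*(w + 2)*(w + 4)*(w + 1)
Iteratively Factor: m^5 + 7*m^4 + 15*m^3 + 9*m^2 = (m)*(m^4 + 7*m^3 + 15*m^2 + 9*m) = m*(m + 3)*(m^3 + 4*m^2 + 3*m) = m*(m + 3)^2*(m^2 + m) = m*(m + 1)*(m + 3)^2*(m)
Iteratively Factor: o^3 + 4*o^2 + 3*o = (o + 1)*(o^2 + 3*o) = (o + 1)*(o + 3)*(o)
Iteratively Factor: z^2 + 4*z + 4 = (z + 2)*(z + 2)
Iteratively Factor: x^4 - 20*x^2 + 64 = (x + 2)*(x^3 - 2*x^2 - 16*x + 32) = (x - 2)*(x + 2)*(x^2 - 16) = (x - 4)*(x - 2)*(x + 2)*(x + 4)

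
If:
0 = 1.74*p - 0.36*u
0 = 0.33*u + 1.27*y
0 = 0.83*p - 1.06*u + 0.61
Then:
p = 0.14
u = 0.69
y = -0.18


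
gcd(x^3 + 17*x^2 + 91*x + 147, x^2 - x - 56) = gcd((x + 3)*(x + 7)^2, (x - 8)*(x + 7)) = x + 7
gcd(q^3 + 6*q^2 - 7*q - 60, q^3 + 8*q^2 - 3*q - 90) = q^2 + 2*q - 15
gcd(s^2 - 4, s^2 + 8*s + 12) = s + 2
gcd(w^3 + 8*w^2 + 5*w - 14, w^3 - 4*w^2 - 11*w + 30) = 1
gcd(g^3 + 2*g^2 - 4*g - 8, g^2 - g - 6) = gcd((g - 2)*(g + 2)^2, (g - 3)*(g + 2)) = g + 2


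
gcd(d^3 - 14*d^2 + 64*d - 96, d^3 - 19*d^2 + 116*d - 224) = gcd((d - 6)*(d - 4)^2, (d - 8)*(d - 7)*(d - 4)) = d - 4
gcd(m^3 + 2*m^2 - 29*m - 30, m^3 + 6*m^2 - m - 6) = m^2 + 7*m + 6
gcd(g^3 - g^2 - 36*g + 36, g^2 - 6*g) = g - 6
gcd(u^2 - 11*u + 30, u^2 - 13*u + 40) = u - 5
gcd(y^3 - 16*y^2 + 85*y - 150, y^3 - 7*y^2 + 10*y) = y - 5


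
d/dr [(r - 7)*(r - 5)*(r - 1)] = 3*r^2 - 26*r + 47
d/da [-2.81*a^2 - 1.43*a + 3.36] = -5.62*a - 1.43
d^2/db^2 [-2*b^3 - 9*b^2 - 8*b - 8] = -12*b - 18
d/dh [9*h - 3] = 9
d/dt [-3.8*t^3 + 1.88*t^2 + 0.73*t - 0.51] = -11.4*t^2 + 3.76*t + 0.73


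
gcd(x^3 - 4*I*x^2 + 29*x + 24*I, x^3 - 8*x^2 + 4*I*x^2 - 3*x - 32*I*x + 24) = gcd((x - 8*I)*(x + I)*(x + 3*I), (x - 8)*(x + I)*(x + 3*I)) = x^2 + 4*I*x - 3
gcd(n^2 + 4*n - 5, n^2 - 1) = n - 1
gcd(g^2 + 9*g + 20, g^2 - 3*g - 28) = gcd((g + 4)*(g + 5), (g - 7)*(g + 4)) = g + 4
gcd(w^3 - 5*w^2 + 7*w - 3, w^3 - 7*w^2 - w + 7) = w - 1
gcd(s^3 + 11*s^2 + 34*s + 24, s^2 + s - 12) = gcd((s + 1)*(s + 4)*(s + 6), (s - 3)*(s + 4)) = s + 4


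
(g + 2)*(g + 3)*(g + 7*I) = g^3 + 5*g^2 + 7*I*g^2 + 6*g + 35*I*g + 42*I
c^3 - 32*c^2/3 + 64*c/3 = c*(c - 8)*(c - 8/3)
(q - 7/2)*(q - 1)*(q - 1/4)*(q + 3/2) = q^4 - 13*q^3/4 - 5*q^2/2 + 97*q/16 - 21/16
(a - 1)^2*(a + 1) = a^3 - a^2 - a + 1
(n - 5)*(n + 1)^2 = n^3 - 3*n^2 - 9*n - 5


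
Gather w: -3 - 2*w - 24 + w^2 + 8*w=w^2 + 6*w - 27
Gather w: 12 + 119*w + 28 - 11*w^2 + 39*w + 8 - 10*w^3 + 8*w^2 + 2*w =-10*w^3 - 3*w^2 + 160*w + 48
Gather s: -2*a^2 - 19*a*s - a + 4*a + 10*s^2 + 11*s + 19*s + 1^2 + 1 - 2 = -2*a^2 + 3*a + 10*s^2 + s*(30 - 19*a)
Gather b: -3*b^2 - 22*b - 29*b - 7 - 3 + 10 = -3*b^2 - 51*b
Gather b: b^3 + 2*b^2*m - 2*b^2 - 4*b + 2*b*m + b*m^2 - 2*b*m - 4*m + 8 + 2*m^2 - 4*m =b^3 + b^2*(2*m - 2) + b*(m^2 - 4) + 2*m^2 - 8*m + 8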